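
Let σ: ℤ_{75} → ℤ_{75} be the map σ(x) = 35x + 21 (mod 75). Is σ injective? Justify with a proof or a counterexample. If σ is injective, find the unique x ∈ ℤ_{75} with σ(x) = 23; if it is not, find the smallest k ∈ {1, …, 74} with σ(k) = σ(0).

15

We have gcd(35, 75) = 5 > 1. Taking u = 0 and v = 15: σ(0) = 21 and σ(15) = 35·15 + 21 = 546 ≡ 21 (mod 75).
So σ(0) = σ(15) while 0 ≠ 15, thus σ is not injective.
Since σ is not injective, we find the least positive k with σ(k) = σ(0): this means 35k ≡ 0 (mod 75), i.e. 75 ∣ 35k. Since gcd(35, 75) = 5, dividing through by 5 this holds exactly when 15 ∣ 7k, and as gcd(7, 15) = 1, exactly when 15 ∣ k.
The smallest positive such k is 15.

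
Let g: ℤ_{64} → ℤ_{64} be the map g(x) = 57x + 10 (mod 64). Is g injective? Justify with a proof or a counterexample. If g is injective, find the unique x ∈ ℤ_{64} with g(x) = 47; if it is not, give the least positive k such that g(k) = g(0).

13

Recall: injectivity means: for all a, b in the domain, g(a) = g(b) implies a = b.
If g(a) = g(b), then 57a ≡ 57b (mod 64). Because gcd(57, 64) = 1, we may cancel 57 to get a ≡ b (mod 64).
Thus g is injective.
We now compute 57⁻¹ mod 64 explicitly. Euclid's algorithm: 64 = 1·57 + 7, 57 = 8·7 + 1; back-substituting gives 1 = 9·57 − 8·64, so 57⁻¹ ≡ 9 (mod 64).
Since g is injective, we compute g⁻¹(47): solve 57x + 10 ≡ 47 (mod 64), i.e. 57x ≡ 37 (mod 64).
Multiplying by 57⁻¹ = 9 gives x ≡ 9·37 = 333 = 5·64 + 13 ≡ 13 (mod 64).
Check: g(13) = 57·13 + 10 = 751 = 11·64 + 47 ≡ 47 (mod 64).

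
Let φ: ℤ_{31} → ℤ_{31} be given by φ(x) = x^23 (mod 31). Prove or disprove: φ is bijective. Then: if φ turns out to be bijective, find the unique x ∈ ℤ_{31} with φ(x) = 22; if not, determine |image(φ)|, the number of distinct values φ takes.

12

Since 31 is prime, the nonzero elements of ℤ_{31} form a cyclic group of order 30.
As gcd(23, 30) = 1, raising to the 23rd power is a bijection on this group: if u^23 ≡ v^23 then (uv^{−1})^23 = 1, and the only element of order dividing gcd(23, 30) = 1 is 1, so u = v.
With φ(0) = 0 this makes φ injective on all of ℤ_{31}, hence bijective (finite equal-size domain and codomain). In particular φ is bijective.
Since φ is bijective, we find the preimage of 22. The inverse of x ↦ x^23 on (ℤ_{31})^× is x ↦ x^17, because 23·17 = 391 = 13·30 + 1 ≡ 1 (mod 30) and x^{30} = 1 for x ≠ 0 (Fermat). So φ⁻¹(22) = 22^17 mod 31.
Repeated squaring mod 31: 22^1 ≡ 22, 22^2 ≡ 22² = 484 ≡ 19, 22^4 ≡ 19² = 361 ≡ 20, 22^8 ≡ 20² = 400 ≡ 28, 22^16 ≡ 28² = 784 ≡ 9. Since 17 = 16 + 1, 22^17 ≡ 9·22: 9·22 = 198 ≡ 12. So 22^17 ≡ 12 (mod 31).
Hence φ⁻¹(22) = 12.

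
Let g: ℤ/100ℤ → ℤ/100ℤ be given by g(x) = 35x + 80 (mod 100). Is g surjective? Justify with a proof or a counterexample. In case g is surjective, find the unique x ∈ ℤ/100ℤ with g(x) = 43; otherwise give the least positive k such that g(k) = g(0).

By definition, g is surjective if every y in the codomain equals g(x) for some x in the domain.
Since gcd(35, 100) = 5, we have 35x ≡ 0 (mod 5) for all x, so g(x) ≡ 0 (mod 5).
But 1 ≢ 0 (mod 5), so 1 ∈ ℤ/100ℤ has no preimage. Therefore g is not surjective.
Since g is not surjective, we find the least positive k with g(k) = g(0): this means 35k ≡ 0 (mod 100), i.e. 100 ∣ 35k. Since gcd(35, 100) = 5, dividing through by 5 this holds exactly when 20 ∣ 7k, and as gcd(7, 20) = 1, exactly when 20 ∣ k.
The smallest positive such k is 20.

20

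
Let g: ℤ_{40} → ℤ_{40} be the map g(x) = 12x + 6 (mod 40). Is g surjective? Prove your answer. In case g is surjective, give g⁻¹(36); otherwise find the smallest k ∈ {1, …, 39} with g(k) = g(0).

By definition, g is surjective if every y in the codomain equals g(x) for some x in the domain.
Since gcd(12, 40) = 4, we have 12x ≡ 0 (mod 4) for all x, so g(x) ≡ 2 (mod 4).
But 0 ≢ 2 (mod 4), so 0 ∈ ℤ_{40} has no preimage. Hence g is not surjective.
Since g is not surjective, we find the least positive k with g(k) = g(0): this means 12k ≡ 0 (mod 40), i.e. 40 ∣ 12k. Since gcd(12, 40) = 4, dividing through by 4 this holds exactly when 10 ∣ 3k, and as gcd(3, 10) = 1, exactly when 10 ∣ k.
The smallest positive such k is 10.

10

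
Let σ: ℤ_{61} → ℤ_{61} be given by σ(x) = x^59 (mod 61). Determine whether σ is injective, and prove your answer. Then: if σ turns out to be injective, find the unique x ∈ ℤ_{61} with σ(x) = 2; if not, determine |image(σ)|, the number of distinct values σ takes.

31

Since 61 is prime, the nonzero elements of ℤ_{61} form a cyclic group of order 60.
As gcd(59, 60) = 1, raising to the 59th power is a bijection on this group: if s^59 ≡ t^59 then (st^{−1})^59 = 1, and the only element of order dividing gcd(59, 60) = 1 is 1, so s = t.
With σ(0) = 0 this makes σ injective on all of ℤ_{61}, hence bijective (finite equal-size domain and codomain). In particular σ is injective.
Since σ is injective, we find the preimage of 2. The inverse of x ↦ x^59 on (ℤ_{61})^× is x ↦ x^59, because 59·59 = 3481 = 58·60 + 1 ≡ 1 (mod 60) and x^{60} = 1 for x ≠ 0 (Fermat). So σ⁻¹(2) = 2^59 mod 61.
Repeated squaring mod 61: 2^1 ≡ 2, 2^2 ≡ 2² = 4, 2^4 ≡ 4² = 16, 2^8 ≡ 16² = 256 ≡ 12, 2^16 ≡ 12² = 144 ≡ 22, 2^32 ≡ 22² = 484 ≡ 57. Since 59 = 32 + 16 + 8 + 2 + 1, 2^59 ≡ 57·22·12·4·2: 57·22 = 1254 ≡ 34, then 34·12 = 408 ≡ 42, then 42·4 = 168 ≡ 46, then 46·2 = 92 ≡ 31. So 2^59 ≡ 31 (mod 61).
Hence σ⁻¹(2) = 31.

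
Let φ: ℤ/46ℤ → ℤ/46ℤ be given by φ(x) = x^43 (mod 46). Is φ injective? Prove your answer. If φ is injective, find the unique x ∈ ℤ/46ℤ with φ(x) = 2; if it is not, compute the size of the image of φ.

Computing x^43 mod 46 for each x (by repeated squaring, reducing mod 46 at every step), the values φ(0), φ(1), …, φ(45) are: 0, 1, 12, 31, 6, 37, 4, 33, 26, 41, 30, 21, 2, 39, 28, 43, 36, 19, 32, 17, 38, 11, 22, 23, 24, 35, 8, 29, 14, 27, 10, 3, 18, 7, 44, 25, 16, 5, 20, 13, 42, 9, 40, 15, 34, 45.
Every element of ℤ/46ℤ appears exactly once in this list, so φ is a bijection, and in particular injective.
Since φ is injective, we read off the preimage of 2 from the same table: φ(12) = 2, so φ⁻¹(2) = 12.

12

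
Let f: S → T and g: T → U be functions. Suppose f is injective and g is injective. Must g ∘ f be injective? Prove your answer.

Suppose (g ∘ f)(u) = (g ∘ f)(v), i.e. g(f(u)) = g(f(v)).
Since g is injective, f(u) = f(v). Since f is injective, u = v. Therefore g ∘ f is injective.

injective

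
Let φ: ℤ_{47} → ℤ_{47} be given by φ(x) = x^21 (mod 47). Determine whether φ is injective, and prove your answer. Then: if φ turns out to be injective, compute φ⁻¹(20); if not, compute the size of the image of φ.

Since 47 is prime, the nonzero elements of ℤ_{47} form a cyclic group of order 46.
As gcd(21, 46) = 1, raising to the 21st power is a bijection on this group: if x_1^21 ≡ x_2^21 then (x_1x_2^{−1})^21 = 1, and the only element of order dividing gcd(21, 46) = 1 is 1, so x_1 = x_2.
With φ(0) = 0 this makes φ injective on all of ℤ_{47}, hence bijective (finite equal-size domain and codomain). In particular φ is injective.
Since φ is injective, we find the preimage of 20. The inverse of x ↦ x^21 on (ℤ_{47})^× is x ↦ x^11, because 21·11 = 231 = 5·46 + 1 ≡ 1 (mod 46) and x^{46} = 1 for x ≠ 0 (Fermat). So φ⁻¹(20) = 20^11 mod 47.
Repeated squaring mod 47: 20^1 ≡ 20, 20^2 ≡ 20² = 400 ≡ 24, 20^4 ≡ 24² = 576 ≡ 12, 20^8 ≡ 12² = 144 ≡ 3. Since 11 = 8 + 2 + 1, 20^11 ≡ 3·24·20: 3·24 = 72 ≡ 25, then 25·20 = 500 ≡ 30. So 20^11 ≡ 30 (mod 47).
Hence φ⁻¹(20) = 30.

30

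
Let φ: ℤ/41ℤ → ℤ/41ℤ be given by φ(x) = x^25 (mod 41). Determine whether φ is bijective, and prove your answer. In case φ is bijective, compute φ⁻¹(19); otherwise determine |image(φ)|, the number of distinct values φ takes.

9

φ(3): Repeated squaring mod 41: 3^1 ≡ 3, 3^2 ≡ 3² = 9, 3^4 ≡ 9² = 81 ≡ 40, 3^8 ≡ 40² = 1600 ≡ 1, 3^16 ≡ 1² = 1. Since 25 = 16 + 8 + 1, 3^25 ≡ 1·1·3: 1·1 = 1, then 1·3 = 3. So 3^25 ≡ 3 (mod 41).
φ(7): Repeated squaring mod 41: 7^1 ≡ 7, 7^2 ≡ 7² = 49 ≡ 8, 7^4 ≡ 8² = 64 ≡ 23, 7^8 ≡ 23² = 529 ≡ 37, 7^16 ≡ 37² = 1369 ≡ 16. Since 25 = 16 + 8 + 1, 7^25 ≡ 16·37·7: 16·37 = 592 ≡ 18, then 18·7 = 126 ≡ 3. So 7^25 ≡ 3 (mod 41).
So φ(3) = φ(7) = 3 while 3 ≠ 7, hence φ is not injective, hence not bijective.
Since φ is not bijective, we determine |image(φ)|. Computing x^25 mod 41 for each x (by repeated squaring, reducing mod 41 at every step), the values φ(0), φ(1), …, φ(40) are: 0, 1, 32, 3, 40, 9, 14, 3, 9, 9, 1, 38, 38, 3, 14, 27, 1, 14, 1, 14, 32, 9, 27, 40, 27, 40, 14, 27, 38, 3, 3, 40, 32, 32, 38, 27, 32, 1, 38, 9, 40.
The distinct values are {0, 1, 3, 9, 14, 27, 32, 38, 40}; there are 9 of them.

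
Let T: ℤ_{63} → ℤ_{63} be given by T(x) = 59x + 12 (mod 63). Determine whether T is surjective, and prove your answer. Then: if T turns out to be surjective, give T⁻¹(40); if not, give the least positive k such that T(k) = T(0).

56

Since gcd(59, 63) = 1, 59 is invertible modulo 63. Euclid's algorithm: 63 = 1·59 + 4, 59 = 14·4 + 3, 4 = 1·3 + 1; back-substituting gives 1 = 47·59 − 44·63, so 59⁻¹ ≡ 47 (mod 63).
For any y ∈ ℤ_{63}, x = 47(y − 12) mod 63 satisfies T(x) = 59·47(y − 12) + 12 ≡ y (since 59·47 ≡ 1 mod 63). So every y has a preimage.
Hence T is surjective.
Since T is surjective, we find T⁻¹(40): we need 59x ≡ 40 − 12 ≡ 28 (mod 63). Using 59⁻¹ = 47: x ≡ 47·28 = 1316 = 20·63 + 56, so x = 56.
Check: T(56) = 59·56 + 12 = 3316 = 52·63 + 40 ≡ 40 (mod 63).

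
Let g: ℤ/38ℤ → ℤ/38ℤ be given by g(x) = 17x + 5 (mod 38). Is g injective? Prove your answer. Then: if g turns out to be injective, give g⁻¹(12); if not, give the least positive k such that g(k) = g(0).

By definition, injectivity means: for all x_1, x_2 in the domain, g(x_1) = g(x_2) implies x_1 = x_2.
If g(x_1) = g(x_2), then 17x_1 ≡ 17x_2 (mod 38). Because gcd(17, 38) = 1, we may cancel 17 to get x_1 ≡ x_2 (mod 38).
Therefore g is injective.
We now compute 17⁻¹ mod 38 explicitly. Euclid's algorithm: 38 = 2·17 + 4, 17 = 4·4 + 1; back-substituting gives 1 = 9·17 − 4·38, so 17⁻¹ ≡ 9 (mod 38).
Since g is injective, we compute g⁻¹(12): solve 17x + 5 ≡ 12 (mod 38), i.e. 17x ≡ 7 (mod 38).
Multiplying by 17⁻¹ = 9 gives x ≡ 9·7 = 63 = 1·38 + 25 ≡ 25 (mod 38).
Check: g(25) = 17·25 + 5 = 430 = 11·38 + 12 ≡ 12 (mod 38).

25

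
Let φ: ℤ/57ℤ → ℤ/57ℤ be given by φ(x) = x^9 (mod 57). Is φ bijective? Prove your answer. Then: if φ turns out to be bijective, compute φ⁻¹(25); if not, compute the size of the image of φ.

φ(1) = 1^9 = 1.
φ(4): Repeated squaring mod 57: 4^1 ≡ 4, 4^2 ≡ 4² = 16, 4^4 ≡ 16² = 256 ≡ 28, 4^8 ≡ 28² = 784 ≡ 43. Since 9 = 8 + 1, 4^9 ≡ 43·4: 43·4 = 172 ≡ 1. So 4^9 ≡ 1 (mod 57).
So φ(1) = φ(4) = 1 while 1 ≠ 4, thus φ is not injective, hence not bijective.
Since φ is not bijective, we determine |image(φ)|. Computing x^9 mod 57 for each x (by repeated squaring, reducing mod 57 at every step), the values φ(0), φ(1), …, φ(56) are: 0, 1, 56, 18, 1, 20, 39, 1, 56, 39, 37, 20, 18, 37, 56, 18, 1, 20, 18, 19, 20, 18, 37, 20, 39, 1, 20, 18, 1, 56, 39, 37, 56, 18, 37, 20, 39, 37, 38, 39, 37, 56, 39, 1, 20, 39, 37, 20, 18, 1, 56, 18, 37, 56, 39, 1, 56.
The distinct values are {0, 1, 18, 19, 20, 37, 38, 39, 56}; there are 9 of them.

9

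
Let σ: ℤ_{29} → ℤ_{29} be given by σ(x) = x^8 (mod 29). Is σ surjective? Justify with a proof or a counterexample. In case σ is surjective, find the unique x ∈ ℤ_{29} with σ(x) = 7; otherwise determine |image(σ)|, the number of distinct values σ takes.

σ(2): Repeated squaring mod 29: 2^1 ≡ 2, 2^2 ≡ 2² = 4, 2^4 ≡ 4² = 16, 2^8 ≡ 16² = 256 ≡ 24. So 2^8 ≡ 24 (mod 29).
σ(5): Repeated squaring mod 29: 5^1 ≡ 5, 5^2 ≡ 5² = 25, 5^4 ≡ 25² = 625 ≡ 16, 5^8 ≡ 16² = 256 ≡ 24. So 5^8 ≡ 24 (mod 29).
So σ(2) = σ(5) = 24 while 2 ≠ 5, thus σ is not injective.
A non-injective map from the 29-element set ℤ_{29} to itself takes at most 28 distinct values, so it cannot be surjective. So σ is not surjective.
Since σ is not surjective, we determine |image(σ)|. Computing x^8 mod 29 for each x (by repeated squaring, reducing mod 29 at every step), the values σ(0), σ(1), …, σ(28) are: 0, 1, 24, 7, 25, 24, 23, 7, 20, 20, 25, 16, 1, 16, 23, 23, 16, 1, 16, 25, 20, 20, 7, 23, 24, 25, 7, 24, 1.
The distinct values are {0, 1, 7, 16, 20, 23, 24, 25}; there are 8 of them.

8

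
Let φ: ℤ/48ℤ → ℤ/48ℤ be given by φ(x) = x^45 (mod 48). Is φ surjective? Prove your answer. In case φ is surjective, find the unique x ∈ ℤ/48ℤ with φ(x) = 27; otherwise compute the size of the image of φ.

φ(0) = 0^45 = 0.
φ(6): Repeated squaring mod 48: 6^1 ≡ 6, 6^2 ≡ 6² = 36, 6^4 ≡ 36² = 1296 ≡ 0, 6^8 ≡ 0² = 0, 6^16 ≡ 0² = 0, 6^32 ≡ 0² = 0. Since 45 = 32 + 8 + 4 + 1, 6^45 ≡ 0·0·0·6: 0·0 = 0, then 0·0 = 0, then 0·6 = 0. So 6^45 ≡ 0 (mod 48).
So φ(0) = φ(6) = 0 while 0 ≠ 6, thus φ is not injective.
A non-injective map from the 48-element set ℤ/48ℤ to itself takes at most 47 distinct values, so it cannot be surjective. Hence φ is not surjective.
Since φ is not surjective, we determine |image(φ)|. Computing x^45 mod 48 for each x (by repeated squaring, reducing mod 48 at every step), the values φ(0), φ(1), …, φ(47) are: 0, 1, 32, 3, 16, 5, 0, 7, 32, 9, 16, 11, 0, 13, 32, 15, 16, 17, 0, 19, 32, 21, 16, 23, 0, 25, 32, 27, 16, 29, 0, 31, 32, 33, 16, 35, 0, 37, 32, 39, 16, 41, 0, 43, 32, 45, 16, 47.
The distinct values are {0, 1, 3, 5, 7, 9, 11, 13, 15, 16, 17, 19, 21, 23, 25, 27, 29, 31, 32, 33, 35, 37, 39, 41, 43, 45, 47}; there are 27 of them.

27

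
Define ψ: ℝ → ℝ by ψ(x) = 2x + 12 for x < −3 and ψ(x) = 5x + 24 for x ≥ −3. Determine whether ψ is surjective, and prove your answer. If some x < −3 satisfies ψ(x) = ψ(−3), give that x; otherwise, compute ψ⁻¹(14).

-2

Both pieces are strictly increasing (slopes 2 and 5), so each is injective on its own interval.
The left piece maps (−∞, −3) onto (−∞, 6); the right piece maps [−3, ∞) onto [9, ∞).
The union (−∞, 6) ∪ [9, ∞) omits the interval between 6 and 9; in particular 6 has no preimage. So ψ is not surjective.
Because the two images are disjoint, no x < −3 has ψ(x) = ψ(−3), so we compute ψ⁻¹(14): 14 lies in [9, ∞), so solve 5x + 24 = 14: x = (14 − 24)/5 = −2.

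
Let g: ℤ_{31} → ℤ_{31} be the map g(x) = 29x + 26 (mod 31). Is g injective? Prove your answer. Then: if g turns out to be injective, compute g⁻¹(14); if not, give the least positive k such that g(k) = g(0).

6

If g(s) = g(t), then 29s ≡ 29t (mod 31). Because gcd(29, 31) = 1, we may cancel 29 to get s ≡ t (mod 31).
Therefore g is injective.
We now compute 29⁻¹ mod 31 explicitly. Euclid's algorithm: 31 = 1·29 + 2, 29 = 14·2 + 1; back-substituting gives 1 = 15·29 − 14·31, so 29⁻¹ ≡ 15 (mod 31).
Since g is injective, we find g⁻¹(14): we need 29x ≡ 14 − 26 ≡ 19 (mod 31). Using 29⁻¹ = 15: x ≡ 15·19 = 285 = 9·31 + 6, so x = 6.
Check: g(6) = 29·6 + 26 = 200 = 6·31 + 14 ≡ 14 (mod 31).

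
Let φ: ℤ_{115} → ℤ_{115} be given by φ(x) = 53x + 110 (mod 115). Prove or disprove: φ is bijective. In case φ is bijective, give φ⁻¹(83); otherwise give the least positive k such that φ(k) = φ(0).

6

Suppose φ(s) = φ(t) in ℤ_{115}. Then 53s + 110 ≡ 53t + 110 (mod 115), therefore 53(s − t) ≡ 0 (mod 115).
Since gcd(53, 115) = 1, 53 is invertible modulo 115, therefore s − t ≡ 0 (mod 115), i.e. s = t.
We now compute 53⁻¹ mod 115 explicitly. Euclid's algorithm: 115 = 2·53 + 9, 53 = 5·9 + 8, 9 = 1·8 + 1; back-substituting gives 1 = 102·53 − 47·115, so 53⁻¹ ≡ 102 (mod 115).
For any y ∈ ℤ_{115}, x = 102(y − 110) mod 115 satisfies φ(x) = 53·102(y − 110) + 110 ≡ y (since 53·102 ≡ 1 mod 115). So every y has a preimage.
So φ is bijective.
Since φ is bijective, we compute φ⁻¹(83): solve 53x + 110 ≡ 83 (mod 115), i.e. 53x ≡ 88 (mod 115).
Multiplying by 53⁻¹ = 102 gives x ≡ 102·88 = 8976 = 78·115 + 6 ≡ 6 (mod 115).
Check: φ(6) = 53·6 + 110 = 428 = 3·115 + 83 ≡ 83 (mod 115).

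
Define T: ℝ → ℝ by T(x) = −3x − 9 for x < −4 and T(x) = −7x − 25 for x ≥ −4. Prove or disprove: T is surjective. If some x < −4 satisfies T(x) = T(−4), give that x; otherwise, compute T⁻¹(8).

Both pieces are strictly decreasing (slopes −3 and −7), so each is injective on its own interval.
The left piece maps (−∞, −4) onto (3, ∞); the right piece maps [−4, ∞) onto (−∞, 3].
These images together cover ℝ, so T is surjective.
Because the two images are disjoint, no x < −4 has T(x) = T(−4), so we compute T⁻¹(8): 8 lies in (3, ∞), so solve −3x − 9 = 8: x = (8 + 9)/(−3) = −17/3.

-17/3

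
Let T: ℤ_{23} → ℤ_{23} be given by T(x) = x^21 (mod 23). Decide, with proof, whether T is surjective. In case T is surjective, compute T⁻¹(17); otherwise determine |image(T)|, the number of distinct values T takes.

Since 23 is prime, the nonzero elements of ℤ_{23} form a cyclic group of order 22.
As gcd(21, 22) = 1, raising to the 21st power is a bijection on this group: if a^21 ≡ b^21 then (ab^{−1})^21 = 1, and the only element of order dividing gcd(21, 22) = 1 is 1, so a = b.
With T(0) = 0 this makes T injective on all of ℤ_{23}, hence bijective (finite equal-size domain and codomain). In particular T is surjective.
Since T is surjective, we find the preimage of 17. The inverse of x ↦ x^21 on (ℤ_{23})^× is x ↦ x^21, because 21·21 = 441 = 20·22 + 1 ≡ 1 (mod 22) and x^{22} = 1 for x ≠ 0 (Fermat). So T⁻¹(17) = 17^21 mod 23.
Repeated squaring mod 23: 17^1 ≡ 17, 17^2 ≡ 17² = 289 ≡ 13, 17^4 ≡ 13² = 169 ≡ 8, 17^8 ≡ 8² = 64 ≡ 18, 17^16 ≡ 18² = 324 ≡ 2. Since 21 = 16 + 4 + 1, 17^21 ≡ 2·8·17: 2·8 = 16, then 16·17 = 272 ≡ 19. So 17^21 ≡ 19 (mod 23).
Hence T⁻¹(17) = 19.

19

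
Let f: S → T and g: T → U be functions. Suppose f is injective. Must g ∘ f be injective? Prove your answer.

No. Take S = T = U = {1, 2}, f = identity (injective), and g(x) = 1 for every x.
Then (g ∘ f)(1) = 1 = (g ∘ f)(2) with 1 ≠ 2, so g ∘ f is not injective.

not injective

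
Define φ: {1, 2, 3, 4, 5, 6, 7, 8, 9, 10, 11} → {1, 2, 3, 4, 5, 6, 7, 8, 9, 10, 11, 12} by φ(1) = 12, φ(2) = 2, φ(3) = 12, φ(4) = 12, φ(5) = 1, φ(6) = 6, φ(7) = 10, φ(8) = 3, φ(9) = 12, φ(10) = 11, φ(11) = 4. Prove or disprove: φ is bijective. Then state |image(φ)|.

8

φ(1) = 12 = φ(3) with 1 ≠ 3, so φ is not injective, hence not bijective.
The image of φ is {1, 2, 3, 4, 6, 10, 11, 12}, which has 8 elements.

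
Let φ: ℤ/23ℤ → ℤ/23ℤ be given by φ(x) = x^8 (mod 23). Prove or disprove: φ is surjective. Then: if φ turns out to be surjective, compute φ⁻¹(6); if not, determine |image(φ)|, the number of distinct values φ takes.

φ(11): Repeated squaring mod 23: 11^1 ≡ 11, 11^2 ≡ 11² = 121 ≡ 6, 11^4 ≡ 6² = 36 ≡ 13, 11^8 ≡ 13² = 169 ≡ 8. So 11^8 ≡ 8 (mod 23).
φ(12): Repeated squaring mod 23: 12^1 ≡ 12, 12^2 ≡ 12² = 144 ≡ 6, 12^4 ≡ 6² = 36 ≡ 13, 12^8 ≡ 13² = 169 ≡ 8. So 12^8 ≡ 8 (mod 23).
So φ(11) = φ(12) = 8 while 11 ≠ 12, hence φ is not injective.
A non-injective map from the 23-element set ℤ/23ℤ to itself takes at most 22 distinct values, so it cannot be surjective. Therefore φ is not surjective.
Since φ is not surjective, we determine |image(φ)|. Computing x^8 mod 23 for each x (by repeated squaring, reducing mod 23 at every step), the values φ(0), φ(1), …, φ(22) are: 0, 1, 3, 6, 9, 16, 18, 12, 4, 13, 2, 8, 8, 2, 13, 4, 12, 18, 16, 9, 6, 3, 1.
The distinct values are {0, 1, 2, 3, 4, 6, 8, 9, 12, 13, 16, 18}; there are 12 of them.

12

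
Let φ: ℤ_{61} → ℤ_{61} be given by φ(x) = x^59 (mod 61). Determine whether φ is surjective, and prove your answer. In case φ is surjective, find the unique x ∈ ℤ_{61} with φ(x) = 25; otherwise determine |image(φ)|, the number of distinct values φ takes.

22

Since 61 is prime, the nonzero elements of ℤ_{61} form a cyclic group of order 60.
As gcd(59, 60) = 1, raising to the 59th power is a bijection on this group: if u^59 ≡ v^59 then (uv^{−1})^59 = 1, and the only element of order dividing gcd(59, 60) = 1 is 1, so u = v.
With φ(0) = 0 this makes φ injective on all of ℤ_{61}, hence bijective (finite equal-size domain and codomain). In particular φ is surjective.
Since φ is surjective, we find the preimage of 25. The inverse of x ↦ x^59 on (ℤ_{61})^× is x ↦ x^59, because 59·59 = 3481 = 58·60 + 1 ≡ 1 (mod 60) and x^{60} = 1 for x ≠ 0 (Fermat). So φ⁻¹(25) = 25^59 mod 61.
Repeated squaring mod 61: 25^1 ≡ 25, 25^2 ≡ 25² = 625 ≡ 15, 25^4 ≡ 15² = 225 ≡ 42, 25^8 ≡ 42² = 1764 ≡ 56, 25^16 ≡ 56² = 3136 ≡ 25, 25^32 ≡ 25² = 625 ≡ 15. Since 59 = 32 + 16 + 8 + 2 + 1, 25^59 ≡ 15·25·56·15·25: 15·25 = 375 ≡ 9, then 9·56 = 504 ≡ 16, then 16·15 = 240 ≡ 57, then 57·25 = 1425 ≡ 22. So 25^59 ≡ 22 (mod 61).
Hence φ⁻¹(25) = 22.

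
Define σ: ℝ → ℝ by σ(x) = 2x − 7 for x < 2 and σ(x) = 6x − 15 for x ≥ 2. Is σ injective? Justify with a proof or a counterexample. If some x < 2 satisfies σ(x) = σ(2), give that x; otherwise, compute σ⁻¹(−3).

Both pieces are strictly increasing (slopes 2 and 6), so each is injective on its own interval.
The left piece maps (−∞, 2) onto (−∞, −3); the right piece maps [2, ∞) onto [−3, ∞).
These images are disjoint, so no value is attained by both pieces. Therefore σ is injective.
Because the two images are disjoint, no x < 2 has σ(x) = σ(2), so we compute σ⁻¹(−3): −3 lies in [−3, ∞), so solve 6x − 15 = −3: x = (−3 + 15)/6 = 2.

2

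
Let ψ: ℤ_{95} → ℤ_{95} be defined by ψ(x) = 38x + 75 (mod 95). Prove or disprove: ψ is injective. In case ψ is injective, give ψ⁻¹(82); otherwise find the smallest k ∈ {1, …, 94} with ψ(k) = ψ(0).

5

Recall: injectivity means: for all s, t in the domain, ψ(s) = ψ(t) implies s = t.
We have gcd(38, 95) = 19 > 1. Taking s = 0 and t = 5: ψ(0) = 75 and ψ(5) = 38·5 + 75 = 265 ≡ 75 (mod 95).
So ψ(0) = ψ(5) while 0 ≠ 5, so ψ is not injective.
Since ψ is not injective, we find the least positive k with ψ(k) = ψ(0): this means 38k ≡ 0 (mod 95), i.e. 95 ∣ 38k. Since gcd(38, 95) = 19, dividing through by 19 this holds exactly when 5 ∣ 2k, and as gcd(2, 5) = 1, exactly when 5 ∣ k.
The smallest positive such k is 5.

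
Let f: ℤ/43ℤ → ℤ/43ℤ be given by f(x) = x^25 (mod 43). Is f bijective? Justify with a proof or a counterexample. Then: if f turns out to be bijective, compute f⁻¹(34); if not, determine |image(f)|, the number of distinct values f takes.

Since 43 is prime, the nonzero elements of ℤ/43ℤ form a cyclic group of order 42.
As gcd(25, 42) = 1, raising to the 25th power is a bijection on this group: if x_1^25 ≡ x_2^25 then (x_1x_2^{−1})^25 = 1, and the only element of order dividing gcd(25, 42) = 1 is 1, so x_1 = x_2.
With f(0) = 0 this makes f injective on all of ℤ/43ℤ, hence bijective (finite equal-size domain and codomain). In particular f is bijective.
Since f is bijective, we find the preimage of 34. The inverse of x ↦ x^25 on (ℤ/43ℤ)^× is x ↦ x^37, because 25·37 = 925 = 22·42 + 1 ≡ 1 (mod 42) and x^{42} = 1 for x ≠ 0 (Fermat). So f⁻¹(34) = 34^37 mod 43.
Repeated squaring mod 43: 34^1 ≡ 34, 34^2 ≡ 34² = 1156 ≡ 38, 34^4 ≡ 38² = 1444 ≡ 25, 34^8 ≡ 25² = 625 ≡ 23, 34^16 ≡ 23² = 529 ≡ 13, 34^32 ≡ 13² = 169 ≡ 40. Since 37 = 32 + 4 + 1, 34^37 ≡ 40·25·34: 40·25 = 1000 ≡ 11, then 11·34 = 374 ≡ 30. So 34^37 ≡ 30 (mod 43).
Hence f⁻¹(34) = 30.

30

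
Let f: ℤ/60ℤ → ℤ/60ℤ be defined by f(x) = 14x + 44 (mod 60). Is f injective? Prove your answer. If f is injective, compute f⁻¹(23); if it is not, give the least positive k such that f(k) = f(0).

Recall: f is injective if f(u) = f(v) implies u = v.
We have gcd(14, 60) = 2 > 1. Taking u = 0 and v = 30: f(0) = 44 and f(30) = 14·30 + 44 = 464 ≡ 44 (mod 60).
So f(0) = f(30) while 0 ≠ 30, thus f is not injective.
Since f is not injective, we find the least positive k with f(k) = f(0): this means 14k ≡ 0 (mod 60), i.e. 60 ∣ 14k. Since gcd(14, 60) = 2, dividing through by 2 this holds exactly when 30 ∣ 7k, and as gcd(7, 30) = 1, exactly when 30 ∣ k.
The smallest positive such k is 30.

30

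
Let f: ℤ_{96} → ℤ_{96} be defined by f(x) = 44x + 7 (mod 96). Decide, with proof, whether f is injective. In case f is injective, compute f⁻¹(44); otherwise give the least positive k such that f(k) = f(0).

We have gcd(44, 96) = 4 > 1. Taking a = 0 and b = 24: f(0) = 7 and f(24) = 44·24 + 7 = 1063 ≡ 7 (mod 96).
So f(0) = f(24) while 0 ≠ 24, so f is not injective.
Since f is not injective, we find the least positive k with f(k) = f(0): this means 44k ≡ 0 (mod 96), i.e. 96 ∣ 44k. Since gcd(44, 96) = 4, dividing through by 4 this holds exactly when 24 ∣ 11k, and as gcd(11, 24) = 1, exactly when 24 ∣ k.
The smallest positive such k is 24.

24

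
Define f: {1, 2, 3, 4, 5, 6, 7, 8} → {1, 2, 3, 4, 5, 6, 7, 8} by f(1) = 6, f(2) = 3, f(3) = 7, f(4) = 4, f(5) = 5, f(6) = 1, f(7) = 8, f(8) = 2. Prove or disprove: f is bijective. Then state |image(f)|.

The values 6, 3, 7, 4, 5, 1, 8, 2 are a permutation of {1, 2, 3, 4, 5, 6, 7, 8}: each element appears exactly once.
So f is injective and surjective, hence bijective.
The image of f is {1, 2, 3, 4, 5, 6, 7, 8}, which has 8 elements.

8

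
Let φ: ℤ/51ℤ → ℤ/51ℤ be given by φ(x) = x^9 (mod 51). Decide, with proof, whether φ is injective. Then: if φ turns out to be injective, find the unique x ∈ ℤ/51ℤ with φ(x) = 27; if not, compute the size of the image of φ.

Computing x^9 mod 51 for each x (by repeated squaring, reducing mod 51 at every step), the values φ(0), φ(1), …, φ(50) are: 0, 1, 2, 48, 4, 29, 45, 10, 8, 9, 7, 23, 39, 13, 20, 15, 16, 17, 18, 19, 14, 21, 46, 11, 27, 25, 26, 24, 40, 5, 30, 37, 32, 33, 34, 35, 36, 31, 38, 12, 28, 44, 42, 43, 41, 6, 22, 47, 3, 49, 50.
Every element of ℤ/51ℤ appears exactly once in this list, so φ is a bijection, and in particular injective.
Since φ is injective, we read off the preimage of 27 from the same table: φ(24) = 27, so φ⁻¹(27) = 24.

24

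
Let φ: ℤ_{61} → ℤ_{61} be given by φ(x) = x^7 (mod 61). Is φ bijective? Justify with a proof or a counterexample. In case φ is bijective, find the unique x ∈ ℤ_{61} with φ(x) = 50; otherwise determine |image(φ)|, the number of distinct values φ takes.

Since 61 is prime, the nonzero elements of ℤ_{61} form a cyclic group of order 60.
As gcd(7, 60) = 1, raising to the 7th power is a bijection on this group: if s^7 ≡ t^7 then (st^{−1})^7 = 1, and the only element of order dividing gcd(7, 60) = 1 is 1, so s = t.
With φ(0) = 0 this makes φ injective on all of ℤ_{61}, hence bijective (finite equal-size domain and codomain). In particular φ is bijective.
Since φ is bijective, we find the preimage of 50. The inverse of x ↦ x^7 on (ℤ_{61})^× is x ↦ x^43, because 7·43 = 301 = 5·60 + 1 ≡ 1 (mod 60) and x^{60} = 1 for x ≠ 0 (Fermat). So φ⁻¹(50) = 50^43 mod 61.
Repeated squaring mod 61: 50^1 ≡ 50, 50^2 ≡ 50² = 2500 ≡ 60, 50^4 ≡ 60² = 3600 ≡ 1, 50^8 ≡ 1² = 1, 50^16 ≡ 1² = 1, 50^32 ≡ 1² = 1. Since 43 = 32 + 8 + 2 + 1, 50^43 ≡ 1·1·60·50: 1·1 = 1, then 1·60 = 60, then 60·50 = 3000 ≡ 11. So 50^43 ≡ 11 (mod 61).
Hence φ⁻¹(50) = 11.

11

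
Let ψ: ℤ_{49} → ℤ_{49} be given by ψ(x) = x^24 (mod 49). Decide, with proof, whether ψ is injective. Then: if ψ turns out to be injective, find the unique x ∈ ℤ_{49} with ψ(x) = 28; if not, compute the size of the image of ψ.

8

ψ(3): Repeated squaring mod 49: 3^1 ≡ 3, 3^2 ≡ 3² = 9, 3^4 ≡ 9² = 81 ≡ 32, 3^8 ≡ 32² = 1024 ≡ 44, 3^16 ≡ 44² = 1936 ≡ 25. Since 24 = 16 + 8, 3^24 ≡ 25·44: 25·44 = 1100 ≡ 22. So 3^24 ≡ 22 (mod 49).
ψ(5): Repeated squaring mod 49: 5^1 ≡ 5, 5^2 ≡ 5² = 25, 5^4 ≡ 25² = 625 ≡ 37, 5^8 ≡ 37² = 1369 ≡ 46, 5^16 ≡ 46² = 2116 ≡ 9. Since 24 = 16 + 8, 5^24 ≡ 9·46: 9·46 = 414 ≡ 22. So 5^24 ≡ 22 (mod 49).
So ψ(3) = ψ(5) = 22 while 3 ≠ 5, hence ψ is not injective.
Since ψ is not injective, we determine |image(ψ)|. Computing x^24 mod 49 for each x (by repeated squaring, reducing mod 49 at every step), the values ψ(0), ψ(1), …, ψ(48) are: 0, 1, 8, 22, 15, 22, 29, 0, 22, 43, 29, 8, 36, 8, 0, 43, 29, 36, 1, 1, 36, 0, 15, 15, 43, 43, 15, 15, 0, 36, 1, 1, 36, 29, 43, 0, 8, 36, 8, 29, 43, 22, 0, 29, 22, 15, 22, 8, 1.
The distinct values are {0, 1, 8, 15, 22, 29, 36, 43}; there are 8 of them.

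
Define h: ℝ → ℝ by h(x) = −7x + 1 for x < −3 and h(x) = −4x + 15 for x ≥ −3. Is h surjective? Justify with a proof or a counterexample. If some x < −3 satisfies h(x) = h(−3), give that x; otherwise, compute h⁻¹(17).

Both pieces are strictly decreasing (slopes −7 and −4), so each is injective on its own interval.
The left piece maps (−∞, −3) onto (22, ∞); the right piece maps [−3, ∞) onto (−∞, 27].
The union (22, ∞) ∪ (−∞, 27] covers ℝ, so h is surjective.
For the follow-up: the images overlap, so an x < −3 with h(x) = h(−3) exists. h(−3) = 27; solving −7x + 1 = 27 for x < −3 gives x = (27 − 1)/(−7) = −26/7.

-26/7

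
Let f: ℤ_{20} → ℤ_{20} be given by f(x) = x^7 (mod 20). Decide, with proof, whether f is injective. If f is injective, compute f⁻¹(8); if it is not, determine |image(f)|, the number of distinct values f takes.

15

f(0) = 0^7 = 0.
f(10): Repeated squaring mod 20: 10^1 ≡ 10, 10^2 ≡ 10² = 100 ≡ 0, 10^4 ≡ 0² = 0. Since 7 = 4 + 2 + 1, 10^7 ≡ 0·0·10: 0·0 = 0, then 0·10 = 0. So 10^7 ≡ 0 (mod 20).
So f(0) = f(10) = 0 while 0 ≠ 10, therefore f is not injective.
Since f is not injective, we determine |image(f)|. Computing x^7 mod 20 for each x (by repeated squaring, reducing mod 20 at every step), the values f(0), f(1), …, f(19) are: 0, 1, 8, 7, 4, 5, 16, 3, 12, 9, 0, 11, 8, 17, 4, 15, 16, 13, 12, 19.
The distinct values are {0, 1, 3, 4, 5, 7, 8, 9, 11, 12, 13, 15, 16, 17, 19}; there are 15 of them.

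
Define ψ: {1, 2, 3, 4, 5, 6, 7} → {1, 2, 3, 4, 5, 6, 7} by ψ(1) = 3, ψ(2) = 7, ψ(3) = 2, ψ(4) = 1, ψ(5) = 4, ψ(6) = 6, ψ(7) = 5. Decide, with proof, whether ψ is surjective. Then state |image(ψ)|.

7

Every element of the codomain has a preimage: 1 = ψ(4), 2 = ψ(3), 3 = ψ(1), 4 = ψ(5), 5 = ψ(7), 6 = ψ(6), 7 = ψ(2).
Therefore ψ is surjective.
The image of ψ is {1, 2, 3, 4, 5, 6, 7}, which has 7 elements.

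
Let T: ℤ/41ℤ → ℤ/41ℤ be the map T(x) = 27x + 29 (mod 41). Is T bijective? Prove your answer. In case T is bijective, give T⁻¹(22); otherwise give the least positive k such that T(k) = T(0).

21

If T(x_1) = T(x_2), then 27x_1 ≡ 27x_2 (mod 41). Because gcd(27, 41) = 1, we may cancel 27 to get x_1 ≡ x_2 (mod 41).
We now compute 27⁻¹ mod 41 explicitly. Euclid's algorithm: 41 = 1·27 + 14, 27 = 1·14 + 13, 14 = 1·13 + 1; back-substituting gives 1 = 38·27 − 25·41, so 27⁻¹ ≡ 38 (mod 41).
Then y ↦ 38(y − 29) is a two-sided inverse to T, so every y ∈ ℤ/41ℤ has a preimage.
Therefore T is bijective.
Since T is bijective, we find T⁻¹(22): we need 27x ≡ 22 − 29 ≡ 34 (mod 41). Using 27⁻¹ = 38: x ≡ 38·34 = 1292 = 31·41 + 21, so x = 21.
Check: T(21) = 27·21 + 29 = 596 = 14·41 + 22 ≡ 22 (mod 41).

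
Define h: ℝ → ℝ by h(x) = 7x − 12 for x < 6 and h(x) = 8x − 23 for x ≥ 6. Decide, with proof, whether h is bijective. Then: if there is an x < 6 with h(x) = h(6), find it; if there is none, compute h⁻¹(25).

37/7

Both pieces are strictly increasing (slopes 7 and 8), so each is injective on its own interval.
The left piece maps (−∞, 6) onto (−∞, 30); the right piece maps [6, ∞) onto [25, ∞).
These images overlap. In particular h(6) = 25 (right piece), and solving 7x − 12 = 25 on the left piece gives x = 37/7 < 6.
So h(37/7) = h(6) with 37/7 ≠ 6, and h is not injective, hence not bijective. This x = 37/7 is the requested value below 6.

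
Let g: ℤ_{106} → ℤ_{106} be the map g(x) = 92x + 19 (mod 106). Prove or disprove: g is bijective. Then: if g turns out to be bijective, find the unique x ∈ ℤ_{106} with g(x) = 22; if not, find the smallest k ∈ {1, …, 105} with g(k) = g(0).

By definition, g is injective when g(s) = g(t) forces s = t.
We have gcd(92, 106) = 2 > 1. Taking s = 0 and t = 53: g(0) = 19 and g(53) = 92·53 + 19 = 4895 ≡ 19 (mod 106).
So g(0) = g(53) while 0 ≠ 53, so g is not injective, hence not bijective.
Since g is not bijective, we find the least positive k with g(k) = g(0): this means 92k ≡ 0 (mod 106), i.e. 106 ∣ 92k. Since gcd(92, 106) = 2, dividing through by 2 this holds exactly when 53 ∣ 46k, and as gcd(46, 53) = 1, exactly when 53 ∣ k.
The smallest positive such k is 53.

53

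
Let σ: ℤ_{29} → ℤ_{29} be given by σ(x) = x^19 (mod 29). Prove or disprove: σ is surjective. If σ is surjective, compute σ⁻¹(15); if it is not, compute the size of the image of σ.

Since 29 is prime, the nonzero elements of ℤ_{29} form a cyclic group of order 28.
As gcd(19, 28) = 1, raising to the 19th power is a bijection on this group: if a^19 ≡ b^19 then (ab^{−1})^19 = 1, and the only element of order dividing gcd(19, 28) = 1 is 1, so a = b.
With σ(0) = 0 this makes σ injective on all of ℤ_{29}, hence bijective (finite equal-size domain and codomain). In particular σ is surjective.
Since σ is surjective, we find the preimage of 15. The inverse of x ↦ x^19 on (ℤ_{29})^× is x ↦ x^3, because 19·3 = 57 = 2·28 + 1 ≡ 1 (mod 28) and x^{28} = 1 for x ≠ 0 (Fermat). So σ⁻¹(15) = 15^3 mod 29.
Repeated squaring mod 29: 15^1 ≡ 15, 15^2 ≡ 15² = 225 ≡ 22. Since 3 = 2 + 1, 15^3 ≡ 22·15: 22·15 = 330 ≡ 11. So 15^3 ≡ 11 (mod 29).
Hence σ⁻¹(15) = 11.

11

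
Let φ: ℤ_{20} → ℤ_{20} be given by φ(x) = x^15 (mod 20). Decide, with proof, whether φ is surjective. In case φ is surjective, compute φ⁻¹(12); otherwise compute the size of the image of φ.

φ(0) = 0^15 = 0.
φ(10): Repeated squaring mod 20: 10^1 ≡ 10, 10^2 ≡ 10² = 100 ≡ 0, 10^4 ≡ 0² = 0, 10^8 ≡ 0² = 0. Since 15 = 8 + 4 + 2 + 1, 10^15 ≡ 0·0·0·10: 0·0 = 0, then 0·0 = 0, then 0·10 = 0. So 10^15 ≡ 0 (mod 20).
So φ(0) = φ(10) = 0 while 0 ≠ 10, therefore φ is not injective.
A non-injective map from the 20-element set ℤ_{20} to itself takes at most 19 distinct values, so it cannot be surjective. Thus φ is not surjective.
Since φ is not surjective, we determine |image(φ)|. Computing x^15 mod 20 for each x (by repeated squaring, reducing mod 20 at every step), the values φ(0), φ(1), …, φ(19) are: 0, 1, 8, 7, 4, 5, 16, 3, 12, 9, 0, 11, 8, 17, 4, 15, 16, 13, 12, 19.
The distinct values are {0, 1, 3, 4, 5, 7, 8, 9, 11, 12, 13, 15, 16, 17, 19}; there are 15 of them.

15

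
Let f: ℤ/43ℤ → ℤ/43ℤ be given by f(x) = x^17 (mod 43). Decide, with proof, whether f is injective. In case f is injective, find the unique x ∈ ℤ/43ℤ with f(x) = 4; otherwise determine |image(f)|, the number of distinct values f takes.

Since 43 is prime, the nonzero elements of ℤ/43ℤ form a cyclic group of order 42.
As gcd(17, 42) = 1, raising to the 17th power is a bijection on this group: if u^17 ≡ v^17 then (uv^{−1})^17 = 1, and the only element of order dividing gcd(17, 42) = 1 is 1, so u = v.
With f(0) = 0 this makes f injective on all of ℤ/43ℤ, hence bijective (finite equal-size domain and codomain). In particular f is injective.
Since f is injective, we find the preimage of 4. The inverse of x ↦ x^17 on (ℤ/43ℤ)^× is x ↦ x^5, because 17·5 = 85 = 2·42 + 1 ≡ 1 (mod 42) and x^{42} = 1 for x ≠ 0 (Fermat). So f⁻¹(4) = 4^5 mod 43.
Repeated squaring mod 43: 4^1 ≡ 4, 4^2 ≡ 4² = 16, 4^4 ≡ 16² = 256 ≡ 41. Since 5 = 4 + 1, 4^5 ≡ 41·4: 41·4 = 164 ≡ 35. So 4^5 ≡ 35 (mod 43).
Hence f⁻¹(4) = 35.

35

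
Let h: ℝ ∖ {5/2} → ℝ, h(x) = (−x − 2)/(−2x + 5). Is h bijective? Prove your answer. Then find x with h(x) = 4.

If h(x) = 1/2, cross-multiplying gives −2(−x − 2) = −1(−2x + 5), which simplifies to 4 = −5 — false.  So 1/2 has no preimage and h is not surjective.
Therefore h is not bijective.
Solving h(x) = 4: cross-multiplying gives −x − 2 = 4(−2x + 5), which rearranges to 7x = 22, so x = 22/7.

22/7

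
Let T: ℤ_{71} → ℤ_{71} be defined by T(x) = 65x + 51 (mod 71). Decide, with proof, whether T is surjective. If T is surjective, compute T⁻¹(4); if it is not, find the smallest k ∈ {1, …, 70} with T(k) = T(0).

Since gcd(65, 71) = 1, 65 is invertible modulo 71. Euclid's algorithm: 71 = 1·65 + 6, 65 = 10·6 + 5, 6 = 1·5 + 1; back-substituting gives 1 = 59·65 − 54·71, so 65⁻¹ ≡ 59 (mod 71).
For any y ∈ ℤ_{71}, x = 59(y − 51) mod 71 satisfies T(x) = 65·59(y − 51) + 51 ≡ y (since 65·59 ≡ 1 mod 71). So every y has a preimage.
Therefore T is surjective.
Since T is surjective, we find T⁻¹(4): we need 65x ≡ 4 − 51 ≡ 24 (mod 71). Using 65⁻¹ = 59: x ≡ 59·24 = 1416 = 19·71 + 67, so x = 67.
Check: T(67) = 65·67 + 51 = 4406 = 62·71 + 4 ≡ 4 (mod 71).

67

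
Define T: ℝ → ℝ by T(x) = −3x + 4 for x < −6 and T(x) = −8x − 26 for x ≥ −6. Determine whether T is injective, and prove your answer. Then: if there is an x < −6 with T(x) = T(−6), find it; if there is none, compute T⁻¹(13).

-39/8

Both pieces are strictly decreasing (slopes −3 and −8), so each is injective on its own interval.
The left piece maps (−∞, −6) onto (22, ∞); the right piece maps [−6, ∞) onto (−∞, 22].
These images are disjoint, so no value is attained by both pieces. Thus T is injective.
Because the two images are disjoint, no x < −6 has T(x) = T(−6), so we compute T⁻¹(13): 13 lies in (−∞, 22], so solve −8x − 26 = 13: x = (13 + 26)/(−8) = −39/8.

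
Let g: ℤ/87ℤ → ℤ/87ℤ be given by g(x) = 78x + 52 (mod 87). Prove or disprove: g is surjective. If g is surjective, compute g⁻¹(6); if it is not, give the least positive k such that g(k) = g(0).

Since gcd(78, 87) = 3, we have 78x ≡ 0 (mod 3) for all x, so g(x) ≡ 1 (mod 3).
But 0 ≢ 1 (mod 3), so 0 ∈ ℤ/87ℤ has no preimage. Hence g is not surjective.
Since g is not surjective, we find the least positive k with g(k) = g(0): this means 78k ≡ 0 (mod 87), i.e. 87 ∣ 78k. Since gcd(78, 87) = 3, dividing through by 3 this holds exactly when 29 ∣ 26k, and as gcd(26, 29) = 1, exactly when 29 ∣ k.
The smallest positive such k is 29.

29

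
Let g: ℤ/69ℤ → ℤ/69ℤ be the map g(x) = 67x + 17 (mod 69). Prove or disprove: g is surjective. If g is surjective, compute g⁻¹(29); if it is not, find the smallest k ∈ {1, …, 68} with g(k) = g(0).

63

Recall that g is surjective if every y in the codomain equals g(x) for some x in the domain.
Since gcd(67, 69) = 1, 67 is invertible modulo 69. Euclid's algorithm: 69 = 1·67 + 2, 67 = 33·2 + 1; back-substituting gives 1 = 34·67 − 33·69, so 67⁻¹ ≡ 34 (mod 69).
Then y ↦ 34(y − 17) is a two-sided inverse to g, so every y ∈ ℤ/69ℤ has a preimage.
Hence g is surjective.
Since g is surjective, we find g⁻¹(29): we need 67x ≡ 29 − 17 ≡ 12 (mod 69). Using 67⁻¹ = 34: x ≡ 34·12 = 408 = 5·69 + 63, so x = 63.
Check: g(63) = 67·63 + 17 = 4238 = 61·69 + 29 ≡ 29 (mod 69).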